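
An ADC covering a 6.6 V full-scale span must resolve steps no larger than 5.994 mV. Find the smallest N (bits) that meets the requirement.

Number of steps required ≥ 6.6 V / 5.994 mV = 1101.10.
Need 2^N ≥ 1101.10; 2^10 = 1024, 2^11 = 2048.
Minimum N = 11.

11 bits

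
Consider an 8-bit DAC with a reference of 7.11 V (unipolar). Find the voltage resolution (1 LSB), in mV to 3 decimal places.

Full-scale span = 7.11 V.
LSB = 7.11 / 2^8 = 7.11 / 256 = 0.0277734 V = 27.773 mV.

27.773 mV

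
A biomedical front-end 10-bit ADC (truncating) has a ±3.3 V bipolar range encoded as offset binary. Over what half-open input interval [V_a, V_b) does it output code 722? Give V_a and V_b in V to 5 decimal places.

LSB = 6.6/2^10 = 6.445 mV.
V_a = V_low + 722·LSB = 1.35352 V; V_b = V_low + 723·LSB = 1.35996 V.

[1.35352 V, 1.35996 V)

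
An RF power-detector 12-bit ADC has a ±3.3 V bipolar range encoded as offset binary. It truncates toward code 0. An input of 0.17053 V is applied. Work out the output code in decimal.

With 4096 levels over 6.6 V, one step is 1.611 mV.
Input sits at 2153.832 steps above V_low.
Floor → code 2153.

code 2153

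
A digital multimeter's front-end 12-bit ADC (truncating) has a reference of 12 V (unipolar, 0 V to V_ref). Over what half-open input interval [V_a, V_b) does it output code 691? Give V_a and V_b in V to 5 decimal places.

LSB = 12/2^12 = 2.930 mV.
V_a = V_low + 691·LSB = 2.02441 V; V_b = V_low + 692·LSB = 2.02734 V.

[2.02441 V, 2.02734 V)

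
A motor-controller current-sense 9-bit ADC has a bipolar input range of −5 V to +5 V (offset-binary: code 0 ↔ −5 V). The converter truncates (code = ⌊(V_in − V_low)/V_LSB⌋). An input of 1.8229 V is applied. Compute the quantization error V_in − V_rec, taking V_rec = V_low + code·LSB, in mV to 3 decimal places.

6.494 mV

LSB = 10/2^9 = 19.531 mV.
Scaled input = 349.3325 LSBs, so code = 349.
Code 349 maps back to (−5) + 349×0.0195312 V = 1.8164062 V.
Error = 1.8229 − 1.8164062 = 0.00649375 V = 6.494 mV.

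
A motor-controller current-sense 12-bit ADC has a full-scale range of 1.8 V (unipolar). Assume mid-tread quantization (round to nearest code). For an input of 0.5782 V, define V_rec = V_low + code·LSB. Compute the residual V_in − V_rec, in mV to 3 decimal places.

-0.120 mV

Step size: 1.8 V ÷ 2^12 = 439.45 µV.
(V_in − V_low)/LSB = (0.5782 − 0)/0.000439453 = 1315.7262 → code 1316 (round).
V_rec = 0 + 1316·0.000439453 = 0.57832031 V.
Difference: -0.000120313 V → -0.120 mV.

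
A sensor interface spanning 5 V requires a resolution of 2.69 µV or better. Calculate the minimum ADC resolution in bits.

21 bits

Number of steps required ≥ 5 V / 2.69 µV = 1858736.06.
Need 2^N ≥ 1858736.06; 2^20 = 1048576, 2^21 = 2097152.
Minimum N = 21.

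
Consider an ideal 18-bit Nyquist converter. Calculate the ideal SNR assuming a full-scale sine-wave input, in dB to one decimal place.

110.1 dB

SNR ≈ 6.02·N + 1.76 dB = 6.02·18 + 1.76 = 110.12 dB.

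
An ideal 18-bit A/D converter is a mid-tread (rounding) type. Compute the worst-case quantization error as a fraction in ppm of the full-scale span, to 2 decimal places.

Rounding → worst-case error = ½ LSB = V_FS/2^19, so 1e+06/524288 = 1.90735 ppm of full scale.

1.91 ppm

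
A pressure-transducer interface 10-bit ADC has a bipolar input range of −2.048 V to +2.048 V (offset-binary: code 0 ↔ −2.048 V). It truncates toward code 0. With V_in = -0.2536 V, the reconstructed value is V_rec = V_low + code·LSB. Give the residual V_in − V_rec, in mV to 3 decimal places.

One LSB is 4.096 V / 1024 = 4.000 mV.
(-0.2536 − (−2.048))/0.004 = 448.6000; ⌊·⌋ gives code 448.
V_rec = (−2.048) + 448·0.004 = -0.256 V.
Difference: 0.0024 V → 2.400 mV.

2.400 mV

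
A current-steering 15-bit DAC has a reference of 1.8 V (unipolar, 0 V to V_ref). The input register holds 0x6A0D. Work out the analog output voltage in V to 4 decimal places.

LSB = 1.8 V / 2^15 = 54.93 µV.
Code 0x6A0D = 27149 decimal.
V_out = 0 + 27149 × 5.49316e-05 V = 1.49134 V.

1.4913 V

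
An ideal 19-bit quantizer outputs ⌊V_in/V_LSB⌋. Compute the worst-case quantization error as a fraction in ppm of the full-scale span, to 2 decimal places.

1.91 ppm

Truncating → worst-case error = 1 LSB = V_FS/2^19, so 1e+06/524288 = 1.90735 ppm of full scale.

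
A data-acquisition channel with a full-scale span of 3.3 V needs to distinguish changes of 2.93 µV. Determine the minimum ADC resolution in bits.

21 bits

Number of steps required ≥ 3.3 V / 2.93 µV = 1126279.86.
Need 2^N ≥ 1126279.86; 2^20 = 1048576, 2^21 = 2097152.
Minimum N = 21.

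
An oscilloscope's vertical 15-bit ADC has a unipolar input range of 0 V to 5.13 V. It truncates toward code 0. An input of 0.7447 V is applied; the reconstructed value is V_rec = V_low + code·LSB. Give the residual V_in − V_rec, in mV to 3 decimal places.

0.124 mV

Step size: 5.13 V ÷ 2^15 = 156.56 µV.
(0.7447 − 0)/0.000156555 = 4756.7894; ⌊·⌋ gives code 4756.
Code 4756 maps back to 0 + 4756×0.000156555 V = 0.74457642 V.
Difference: 0.000123584 V → 0.124 mV.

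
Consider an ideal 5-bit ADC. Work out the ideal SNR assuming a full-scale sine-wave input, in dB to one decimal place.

31.9 dB

SNR ≈ 6.02·N + 1.76 dB = 6.02·5 + 1.76 = 31.86 dB.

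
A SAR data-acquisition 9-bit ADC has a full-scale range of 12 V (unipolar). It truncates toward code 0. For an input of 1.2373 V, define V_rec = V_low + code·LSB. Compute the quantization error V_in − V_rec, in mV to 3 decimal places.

18.550 mV

One LSB is 12 V / 512 = 23.438 mV.
(1.2373 − 0)/0.0234375 = 52.7915; ⌊·⌋ gives code 52.
Reconstructed: 1.21875 V.
Difference: 0.01855 V → 18.550 mV.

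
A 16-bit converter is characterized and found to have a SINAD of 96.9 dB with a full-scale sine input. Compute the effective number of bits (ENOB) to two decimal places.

ENOB = (SINAD − 1.76) / 6.02 = (96.9 − 1.76)/6.02 = 15.804.

15.80 bits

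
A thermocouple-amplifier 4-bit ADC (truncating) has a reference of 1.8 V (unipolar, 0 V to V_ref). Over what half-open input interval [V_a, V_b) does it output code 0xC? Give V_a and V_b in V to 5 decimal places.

LSB = 1.8/2^4 = 112.500 mV.
Code 0xC = 12 decimal.
V_a = V_low + 12·LSB = 1.35 V; V_b = V_low + 13·LSB = 1.4625 V.

[1.35000 V, 1.46250 V)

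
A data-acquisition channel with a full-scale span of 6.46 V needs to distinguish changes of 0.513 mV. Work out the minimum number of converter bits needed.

14 bits

Number of steps required ≥ 6.46 V / 0.513 mV = 12592.59.
Need 2^N ≥ 12592.59; 2^13 = 8192, 2^14 = 16384.
Minimum N = 14.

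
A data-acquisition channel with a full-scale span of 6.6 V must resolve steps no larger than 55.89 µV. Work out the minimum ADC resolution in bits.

17 bits

Number of steps required ≥ 6.6 V / 55.89 µV = 118089.10.
Need 2^N ≥ 118089.10; 2^16 = 65536, 2^17 = 131072.
Minimum N = 17.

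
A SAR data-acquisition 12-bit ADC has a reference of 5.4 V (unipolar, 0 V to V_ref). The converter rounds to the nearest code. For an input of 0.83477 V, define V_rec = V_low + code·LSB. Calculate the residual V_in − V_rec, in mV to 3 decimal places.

One LSB is 5.4 V / 4096 = 1.318 mV.
Scaled input = 633.1885 LSBs, so code = 633.
Reconstructed: 0.83452148 V.
V_in − V_rec = 0.000248516 V = 0.249 mV.

0.249 mV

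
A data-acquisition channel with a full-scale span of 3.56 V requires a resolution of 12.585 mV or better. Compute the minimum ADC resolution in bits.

Number of steps required ≥ 3.56 V / 12.585 mV = 282.88.
Need 2^N ≥ 282.88; 2^8 = 256, 2^9 = 512.
Minimum N = 9.

9 bits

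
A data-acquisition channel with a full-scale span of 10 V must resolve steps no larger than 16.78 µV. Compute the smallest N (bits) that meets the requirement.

20 bits

Number of steps required ≥ 10 V / 16.78 µV = 595947.56.
Need 2^N ≥ 595947.56; 2^19 = 524288, 2^20 = 1048576.
Minimum N = 20.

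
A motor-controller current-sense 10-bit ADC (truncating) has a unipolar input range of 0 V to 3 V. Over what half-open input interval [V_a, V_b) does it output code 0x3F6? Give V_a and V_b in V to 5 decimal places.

[2.97070 V, 2.97363 V)

LSB = 3/2^10 = 2.930 mV.
Code 0x3F6 = 1014 decimal.
V_a = V_low + 1014·LSB = 2.9707 V; V_b = V_low + 1015·LSB = 2.97363 V.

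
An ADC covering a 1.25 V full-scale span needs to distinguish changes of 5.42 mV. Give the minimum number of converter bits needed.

8 bits

Number of steps required ≥ 1.25 V / 5.42 mV = 230.63.
Need 2^N ≥ 230.63; 2^7 = 128, 2^8 = 256.
Minimum N = 8.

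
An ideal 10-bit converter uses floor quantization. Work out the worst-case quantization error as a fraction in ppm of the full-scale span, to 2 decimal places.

Truncating → worst-case error = 1 LSB = V_FS/2^10, so 1e+06/1024 = 976.562 ppm of full scale.

976.56 ppm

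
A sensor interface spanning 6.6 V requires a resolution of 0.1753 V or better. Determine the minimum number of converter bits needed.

Number of steps required ≥ 6.6 V / 0.1753 V = 37.65.
Need 2^N ≥ 37.65; 2^5 = 32, 2^6 = 64.
Minimum N = 6.

6 bits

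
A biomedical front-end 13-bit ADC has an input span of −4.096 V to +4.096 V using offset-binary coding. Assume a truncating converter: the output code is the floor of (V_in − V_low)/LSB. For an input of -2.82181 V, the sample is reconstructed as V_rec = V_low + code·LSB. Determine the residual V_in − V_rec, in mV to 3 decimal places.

0.190 mV

One LSB is 8.192 V / 8192 = 1.000 mV.
(-2.82181 − (−4.096))/0.001 = 1274.1900; ⌊·⌋ gives code 1274.
V_rec = (−4.096) + 1274·0.001 = -2.822 V.
Error = -2.82181 − (−2.822) = 0.00019 V = 0.190 mV.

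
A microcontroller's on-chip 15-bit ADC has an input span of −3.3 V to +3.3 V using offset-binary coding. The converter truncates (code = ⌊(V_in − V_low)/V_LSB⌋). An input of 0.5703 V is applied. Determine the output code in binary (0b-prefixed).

With 32768 levels over 6.6 V, one step is 201.42 µV.
(V_in − V_low)/LSB = (0.5703 − (−3.3)) / 0.000201416 = 19215.453.
Floor → code 19215.
In binary (0b-prefixed): 0b100101100001111.

code 0b100101100001111 (decimal 19215)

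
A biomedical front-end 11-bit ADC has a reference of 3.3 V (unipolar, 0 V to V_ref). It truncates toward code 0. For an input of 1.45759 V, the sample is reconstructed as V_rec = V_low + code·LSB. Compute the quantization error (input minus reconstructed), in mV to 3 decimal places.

0.949 mV

Step size: 3.3 V ÷ 2^11 = 1.611 mV.
Scaled input = 904.5892 LSBs, so code = 904.
Code 904 maps back to 0 + 904×0.00161133 V = 1.4566406 V.
Difference: 0.000949375 V → 0.949 mV.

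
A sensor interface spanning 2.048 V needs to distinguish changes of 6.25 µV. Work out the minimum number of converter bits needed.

Number of steps required ≥ 2.048 V / 6.25 µV = 327680.00.
Need 2^N ≥ 327680.00; 2^18 = 262144, 2^19 = 524288.
Minimum N = 19.

19 bits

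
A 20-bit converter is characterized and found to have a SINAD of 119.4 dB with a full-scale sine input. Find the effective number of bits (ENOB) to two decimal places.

19.54 bits

ENOB = (SINAD − 1.76) / 6.02 = (119.4 − 1.76)/6.02 = 19.542.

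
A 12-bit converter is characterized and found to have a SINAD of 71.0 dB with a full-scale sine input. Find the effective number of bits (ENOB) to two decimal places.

11.50 bits

ENOB = (SINAD − 1.76) / 6.02 = (71.0 − 1.76)/6.02 = 11.502.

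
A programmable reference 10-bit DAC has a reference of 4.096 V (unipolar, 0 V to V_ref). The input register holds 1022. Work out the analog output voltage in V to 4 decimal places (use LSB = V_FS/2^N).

4.0880 V

LSB = 4.096 V / 2^10 = 4.000 mV.
V_out = 0 + 1022 × 0.004 V = 4.088 V.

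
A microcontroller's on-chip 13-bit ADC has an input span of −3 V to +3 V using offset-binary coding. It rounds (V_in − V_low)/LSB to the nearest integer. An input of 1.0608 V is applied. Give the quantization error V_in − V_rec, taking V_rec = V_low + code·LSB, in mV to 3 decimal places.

Step size: 6 V ÷ 2^13 = 0.732 mV.
Scaled input = 5544.3456 LSBs, so code = 5544.
V_rec = (−3) + 5544·0.000732422 = 1.0605469 V.
V_in − V_rec = 0.000253125 V = 0.253 mV.

0.253 mV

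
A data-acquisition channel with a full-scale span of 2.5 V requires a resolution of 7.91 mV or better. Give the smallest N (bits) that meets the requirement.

Number of steps required ≥ 2.5 V / 7.91 mV = 316.06.
Need 2^N ≥ 316.06; 2^8 = 256, 2^9 = 512.
Minimum N = 9.

9 bits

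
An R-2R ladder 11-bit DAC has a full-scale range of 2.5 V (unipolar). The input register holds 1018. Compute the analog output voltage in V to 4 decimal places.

LSB = 2.5 V / 2^11 = 1.221 mV.
V_out = 0 + 1018 × 0.0012207 V = 1.24268 V.

1.2427 V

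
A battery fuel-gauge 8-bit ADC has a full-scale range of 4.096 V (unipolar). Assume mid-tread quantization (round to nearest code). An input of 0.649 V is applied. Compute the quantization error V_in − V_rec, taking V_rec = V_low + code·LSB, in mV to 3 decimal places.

Step size: 4.096 V ÷ 2^8 = 16.000 mV.
(0.649 − 0)/0.016 = 40.5625; round gives code 41.
Reconstructed: 0.656 V.
Difference: -0.007 V → -7.000 mV.

-7.000 mV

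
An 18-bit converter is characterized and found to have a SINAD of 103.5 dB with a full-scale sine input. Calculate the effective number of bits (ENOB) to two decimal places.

16.90 bits

ENOB = (SINAD − 1.76) / 6.02 = (103.5 − 1.76)/6.02 = 16.900.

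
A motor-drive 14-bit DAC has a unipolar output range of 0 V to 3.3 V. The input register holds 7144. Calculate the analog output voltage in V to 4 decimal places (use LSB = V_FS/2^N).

LSB = 3.3 V / 2^14 = 201.42 µV.
V_out = 0 + 7144 × 0.000201416 V = 1.43892 V.

1.4389 V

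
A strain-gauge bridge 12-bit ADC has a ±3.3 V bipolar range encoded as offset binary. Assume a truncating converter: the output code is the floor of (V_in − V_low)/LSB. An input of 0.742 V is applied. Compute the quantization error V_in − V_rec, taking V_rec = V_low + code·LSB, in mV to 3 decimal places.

One LSB is 6.6 V / 4096 = 1.611 mV.
(V_in − V_low)/LSB = (0.742 − (−3.3))/0.00161133 = 2508.4897 → code 2508 (floor).
Reconstructed: 0.74121094 V.
Error = 0.742 − 0.74121094 = 0.000789063 V = 0.789 mV.

0.789 mV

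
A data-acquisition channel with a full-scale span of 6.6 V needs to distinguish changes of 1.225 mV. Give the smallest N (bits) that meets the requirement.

Number of steps required ≥ 6.6 V / 1.225 mV = 5387.76.
Need 2^N ≥ 5387.76; 2^12 = 4096, 2^13 = 8192.
Minimum N = 13.

13 bits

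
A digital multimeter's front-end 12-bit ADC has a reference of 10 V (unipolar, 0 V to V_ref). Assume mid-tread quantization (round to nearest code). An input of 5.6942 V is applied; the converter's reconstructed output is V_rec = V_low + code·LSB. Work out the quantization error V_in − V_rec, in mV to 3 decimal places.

LSB = 10/2^12 = 2.441 mV.
Scaled input = 2332.3443 LSBs, so code = 2332.
Reconstructed: 5.6933594 V.
Difference: 0.000840625 V → 0.841 mV.

0.841 mV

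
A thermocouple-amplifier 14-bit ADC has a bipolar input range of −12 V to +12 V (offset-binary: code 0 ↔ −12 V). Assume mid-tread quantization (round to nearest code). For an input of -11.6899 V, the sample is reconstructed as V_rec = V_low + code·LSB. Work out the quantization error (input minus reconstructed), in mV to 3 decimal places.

LSB = 24/2^14 = 1.465 mV.
Scaled input = 211.6949 LSBs, so code = 212.
V_rec = (−12) + 212·0.00146484 = -11.689453 V.
Difference: -0.000446875 V → -0.447 mV.

-0.447 mV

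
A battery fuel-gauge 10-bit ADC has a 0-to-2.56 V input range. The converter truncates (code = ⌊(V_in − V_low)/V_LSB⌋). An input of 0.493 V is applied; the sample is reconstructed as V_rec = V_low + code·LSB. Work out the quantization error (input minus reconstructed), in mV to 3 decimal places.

0.500 mV

Step size: 2.56 V ÷ 2^10 = 2.500 mV.
(V_in − V_low)/LSB = (0.493 − 0)/0.0025 = 197.2000 → code 197 (floor).
V_rec = 0 + 197·0.0025 = 0.4925 V.
V_in − V_rec = 0.0005 V = 0.500 mV.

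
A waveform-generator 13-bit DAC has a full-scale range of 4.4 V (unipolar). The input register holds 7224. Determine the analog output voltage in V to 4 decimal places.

LSB = 4.4 V / 2^13 = 0.537 mV.
V_out = 0 + 7224 × 0.000537109 V = 3.88008 V.

3.8801 V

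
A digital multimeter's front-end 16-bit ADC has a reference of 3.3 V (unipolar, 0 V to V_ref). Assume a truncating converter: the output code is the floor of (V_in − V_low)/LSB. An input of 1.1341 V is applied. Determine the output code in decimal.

code 22522

With 65536 levels over 3.3 V, one step is 50.35 µV.
(1.1341 − 0) / 5.0354e-05 = 22522.539 LSBs.
⌊·⌋(22522.539) = 22522.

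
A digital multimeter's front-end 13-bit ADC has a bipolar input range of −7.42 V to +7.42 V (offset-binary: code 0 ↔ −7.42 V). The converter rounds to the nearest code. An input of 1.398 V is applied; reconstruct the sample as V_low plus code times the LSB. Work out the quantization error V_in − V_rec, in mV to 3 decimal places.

-0.496 mV

One LSB is 14.84 V / 8192 = 1.812 mV.
(V_in − V_low)/LSB = (1.398 − (−7.42))/0.00181152 = 4867.7261 → code 4868 (round).
Code 4868 maps back to (−7.42) + 4868×0.00181152 V = 1.3984961 V.
V_in − V_rec = -0.000496094 V = -0.496 mV.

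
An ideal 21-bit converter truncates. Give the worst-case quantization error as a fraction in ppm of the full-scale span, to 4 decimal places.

Truncating → worst-case error = 1 LSB = V_FS/2^21, so 1e+06/2097152 = 0.476837 ppm of full scale.

0.4768 ppm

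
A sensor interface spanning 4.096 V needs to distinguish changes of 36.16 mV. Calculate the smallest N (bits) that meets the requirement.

Number of steps required ≥ 4.096 V / 36.16 mV = 113.27.
Need 2^N ≥ 113.27; 2^6 = 64, 2^7 = 128.
Minimum N = 7.

7 bits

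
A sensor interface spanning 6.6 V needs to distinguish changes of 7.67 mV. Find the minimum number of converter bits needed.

Number of steps required ≥ 6.6 V / 7.67 mV = 860.50.
Need 2^N ≥ 860.50; 2^9 = 512, 2^10 = 1024.
Minimum N = 10.

10 bits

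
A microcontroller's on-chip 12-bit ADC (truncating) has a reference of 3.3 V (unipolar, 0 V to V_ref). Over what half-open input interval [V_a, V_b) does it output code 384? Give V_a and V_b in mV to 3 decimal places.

LSB = 3.3/2^12 = 0.806 mV.
V_a = V_low + 384·LSB = 0.309375 V; V_b = V_low + 385·LSB = 0.310181 V.

[309.375 mV, 310.181 mV)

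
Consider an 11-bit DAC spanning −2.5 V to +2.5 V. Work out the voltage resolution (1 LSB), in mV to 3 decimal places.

Full-scale span = 5 V.
LSB = 5 / 2^11 = 5 / 2048 = 0.00244141 V = 2.441 mV.

2.441 mV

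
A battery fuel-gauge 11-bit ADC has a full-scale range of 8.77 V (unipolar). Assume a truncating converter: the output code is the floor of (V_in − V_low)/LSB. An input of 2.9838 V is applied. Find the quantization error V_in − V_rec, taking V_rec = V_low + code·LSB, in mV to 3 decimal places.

3.370 mV

LSB = 8.77/2^11 = 4.282 mV.
Scaled input = 696.7870 LSBs, so code = 696.
Reconstructed: 2.9804297 V.
Error = 2.9838 − 2.9804297 = 0.00337031 V = 3.370 mV.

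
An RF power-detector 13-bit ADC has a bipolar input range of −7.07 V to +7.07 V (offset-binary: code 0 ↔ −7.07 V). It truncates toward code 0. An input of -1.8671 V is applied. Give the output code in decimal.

LSB = 14.14 V / 8192 = 1.726 mV.
Input sits at 3014.297 steps above V_low.
Floor → code 3014.

code 3014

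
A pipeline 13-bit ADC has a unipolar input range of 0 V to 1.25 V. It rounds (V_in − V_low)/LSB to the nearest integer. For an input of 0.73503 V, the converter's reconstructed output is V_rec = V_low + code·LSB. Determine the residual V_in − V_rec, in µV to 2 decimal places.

Step size: 1.25 V ÷ 2^13 = 152.59 µV.
Scaled input = 4817.0926 LSBs, so code = 4817.
Reconstructed: 0.73501587 V.
V_in − V_rec = 1.41309e-05 V = 14.13 µV.

14.13 µV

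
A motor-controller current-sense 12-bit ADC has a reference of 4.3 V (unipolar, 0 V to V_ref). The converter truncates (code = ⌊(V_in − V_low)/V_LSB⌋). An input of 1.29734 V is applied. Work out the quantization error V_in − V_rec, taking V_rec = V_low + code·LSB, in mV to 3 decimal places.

0.831 mV

One LSB is 4.3 V / 4096 = 1.050 mV.
(V_in − V_low)/LSB = (1.29734 − 0)/0.0010498 = 1235.7918 → code 1235 (floor).
Code 1235 maps back to 0 + 1235×0.0010498 V = 1.2965088 V.
V_in − V_rec = 0.000831211 V = 0.831 mV.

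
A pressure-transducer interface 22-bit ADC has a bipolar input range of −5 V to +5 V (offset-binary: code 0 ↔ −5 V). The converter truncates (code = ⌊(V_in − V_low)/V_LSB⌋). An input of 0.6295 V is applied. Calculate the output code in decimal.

With 4194304 levels over 10 V, one step is 2.38 µV.
Input sits at 2361183.437 steps above V_low.
⌊·⌋(2361183.437) = 2361183.

code 2361183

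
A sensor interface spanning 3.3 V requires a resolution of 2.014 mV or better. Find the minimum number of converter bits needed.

11 bits

Number of steps required ≥ 3.3 V / 2.014 mV = 1638.53.
Need 2^N ≥ 1638.53; 2^10 = 1024, 2^11 = 2048.
Minimum N = 11.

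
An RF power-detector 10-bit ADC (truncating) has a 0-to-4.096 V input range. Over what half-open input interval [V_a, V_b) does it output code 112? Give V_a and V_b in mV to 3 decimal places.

[448.000 mV, 452.000 mV)

LSB = 4.096/2^10 = 4.000 mV.
V_a = V_low + 112·LSB = 0.448 V; V_b = V_low + 113·LSB = 0.452 V.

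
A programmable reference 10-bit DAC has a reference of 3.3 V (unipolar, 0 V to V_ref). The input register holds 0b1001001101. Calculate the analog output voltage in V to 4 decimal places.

LSB = 3.3 V / 2^10 = 3.223 mV.
Code 0b1001001101 = 589 decimal.
V_out = 0 + 589 × 0.00322266 V = 1.89814 V.

1.8981 V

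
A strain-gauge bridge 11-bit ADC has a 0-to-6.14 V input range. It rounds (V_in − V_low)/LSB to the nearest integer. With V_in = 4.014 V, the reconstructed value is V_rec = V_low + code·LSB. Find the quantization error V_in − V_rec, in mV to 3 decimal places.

One LSB is 6.14 V / 2048 = 2.998 mV.
Scaled input = 1338.8717 LSBs, so code = 1339.
Code 1339 maps back to 0 + 1339×0.00299805 V = 4.0143848 V.
V_in − V_rec = -0.000384766 V = -0.385 mV.

-0.385 mV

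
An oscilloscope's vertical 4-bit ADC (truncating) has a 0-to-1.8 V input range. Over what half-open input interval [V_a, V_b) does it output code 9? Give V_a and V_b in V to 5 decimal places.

LSB = 1.8/2^4 = 112.500 mV.
V_a = V_low + 9·LSB = 1.0125 V; V_b = V_low + 10·LSB = 1.125 V.

[1.01250 V, 1.12500 V)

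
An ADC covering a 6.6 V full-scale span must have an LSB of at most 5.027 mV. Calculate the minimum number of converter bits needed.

Number of steps required ≥ 6.6 V / 5.027 mV = 1312.91.
Need 2^N ≥ 1312.91; 2^10 = 1024, 2^11 = 2048.
Minimum N = 11.

11 bits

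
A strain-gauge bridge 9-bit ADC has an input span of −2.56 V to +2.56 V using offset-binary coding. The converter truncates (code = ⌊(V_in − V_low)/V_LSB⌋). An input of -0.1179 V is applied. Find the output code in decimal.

Full-scale span = 5.12 V; LSB = 5.12/2^9 = 10.000 mV.
(-0.1179 − (−2.56)) / 0.01 = 244.210 LSBs.
⌊·⌋(244.210) = 244.

code 244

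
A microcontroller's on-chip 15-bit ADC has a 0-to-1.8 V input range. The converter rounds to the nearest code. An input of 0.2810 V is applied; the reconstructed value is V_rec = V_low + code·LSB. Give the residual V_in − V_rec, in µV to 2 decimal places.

24.66 µV

LSB = 1.8/2^15 = 54.93 µV.
(0.2810 − 0)/5.49316e-05 = 5115.4489; round gives code 5115.
Reconstructed: 0.28097534 V.
V_in − V_rec = 2.46582e-05 V = 24.66 µV.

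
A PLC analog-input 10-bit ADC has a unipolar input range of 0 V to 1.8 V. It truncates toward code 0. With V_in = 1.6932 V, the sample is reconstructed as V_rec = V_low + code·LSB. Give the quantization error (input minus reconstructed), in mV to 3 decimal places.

Step size: 1.8 V ÷ 2^10 = 1.758 mV.
(V_in − V_low)/LSB = (1.6932 − 0)/0.00175781 = 963.2427 → code 963 (floor).
Code 963 maps back to 0 + 963×0.00175781 V = 1.6927734 V.
Error = 1.6932 − 1.6927734 = 0.000426563 V = 0.427 mV.

0.427 mV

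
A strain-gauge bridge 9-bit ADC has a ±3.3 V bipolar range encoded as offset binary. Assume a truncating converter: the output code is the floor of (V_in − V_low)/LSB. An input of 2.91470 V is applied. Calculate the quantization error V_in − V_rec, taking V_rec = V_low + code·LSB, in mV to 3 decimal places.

1.419 mV

LSB = 6.6/2^9 = 12.891 mV.
(V_in − V_low)/LSB = (2.91470 − (−3.3))/0.0128906 = 482.1101 → code 482 (floor).
Reconstructed: 2.9132812 V.
V_in − V_rec = 0.00141875 V = 1.419 mV.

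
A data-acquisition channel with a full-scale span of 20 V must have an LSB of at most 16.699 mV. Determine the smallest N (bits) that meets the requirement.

11 bits

Number of steps required ≥ 20 V / 16.699 mV = 1197.68.
Need 2^N ≥ 1197.68; 2^10 = 1024, 2^11 = 2048.
Minimum N = 11.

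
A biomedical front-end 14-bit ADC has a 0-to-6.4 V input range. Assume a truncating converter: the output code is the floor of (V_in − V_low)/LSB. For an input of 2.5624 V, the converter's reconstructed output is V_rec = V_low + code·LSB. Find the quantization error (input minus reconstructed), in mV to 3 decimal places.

LSB = 6.4/2^14 = 390.62 µV.
(2.5624 − 0)/0.000390625 = 6559.7440; ⌊·⌋ gives code 6559.
Code 6559 maps back to 0 + 6559×0.000390625 V = 2.5621094 V.
Difference: 0.000290625 V → 0.291 mV.

0.291 mV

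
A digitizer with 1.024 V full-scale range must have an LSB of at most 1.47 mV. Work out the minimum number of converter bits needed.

Number of steps required ≥ 1.024 V / 1.47 mV = 696.60.
Need 2^N ≥ 696.60; 2^9 = 512, 2^10 = 1024.
Minimum N = 10.

10 bits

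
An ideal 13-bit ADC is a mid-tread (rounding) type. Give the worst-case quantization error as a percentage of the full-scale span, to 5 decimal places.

0.00610 %

Rounding → worst-case error = ½ LSB = V_FS/2^14, so 100/16384 = 0.00610352 % of full scale.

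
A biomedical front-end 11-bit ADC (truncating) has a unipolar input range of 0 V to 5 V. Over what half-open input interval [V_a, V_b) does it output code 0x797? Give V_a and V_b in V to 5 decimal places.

LSB = 5/2^11 = 2.441 mV.
Code 0x797 = 1943 decimal.
V_a = V_low + 1943·LSB = 4.74365 V; V_b = V_low + 1944·LSB = 4.74609 V.

[4.74365 V, 4.74609 V)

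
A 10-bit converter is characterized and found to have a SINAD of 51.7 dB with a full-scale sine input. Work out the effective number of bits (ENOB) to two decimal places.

ENOB = (SINAD − 1.76) / 6.02 = (51.7 − 1.76)/6.02 = 8.296.

8.30 bits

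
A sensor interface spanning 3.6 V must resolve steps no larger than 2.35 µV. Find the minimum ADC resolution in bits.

Number of steps required ≥ 3.6 V / 2.35 µV = 1531914.89.
Need 2^N ≥ 1531914.89; 2^20 = 1048576, 2^21 = 2097152.
Minimum N = 21.

21 bits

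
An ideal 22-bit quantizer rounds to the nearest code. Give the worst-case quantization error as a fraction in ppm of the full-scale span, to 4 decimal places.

0.1192 ppm

Rounding → worst-case error = ½ LSB = V_FS/2^23, so 1e+06/8388608 = 0.119209 ppm of full scale.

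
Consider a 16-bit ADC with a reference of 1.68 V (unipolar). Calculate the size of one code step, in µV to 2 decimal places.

25.63 µV

Full-scale span = 1.68 V.
LSB = 1.68 / 2^16 = 1.68 / 65536 = 2.56348e-05 V = 25.63 µV.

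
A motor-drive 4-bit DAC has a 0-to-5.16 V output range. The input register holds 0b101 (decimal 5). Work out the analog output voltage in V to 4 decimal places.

LSB = 5.16 V / 2^4 = 322.500 mV.
Code 0b101 = 5 decimal.
V_out = 0 + 5 × 0.3225 V = 1.6125 V.

1.6125 V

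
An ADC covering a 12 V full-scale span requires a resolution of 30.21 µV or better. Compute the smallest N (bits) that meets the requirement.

Number of steps required ≥ 12 V / 30.21 µV = 397219.46.
Need 2^N ≥ 397219.46; 2^18 = 262144, 2^19 = 524288.
Minimum N = 19.

19 bits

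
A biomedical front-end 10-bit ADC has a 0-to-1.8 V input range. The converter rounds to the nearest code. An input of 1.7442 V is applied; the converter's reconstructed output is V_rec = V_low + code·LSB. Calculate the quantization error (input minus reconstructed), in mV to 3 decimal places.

0.450 mV

Step size: 1.8 V ÷ 2^10 = 1.758 mV.
(V_in − V_low)/LSB = (1.7442 − 0)/0.00175781 = 992.2560 → code 992 (round).
Reconstructed: 1.74375 V.
V_in − V_rec = 0.00045 V = 0.450 mV.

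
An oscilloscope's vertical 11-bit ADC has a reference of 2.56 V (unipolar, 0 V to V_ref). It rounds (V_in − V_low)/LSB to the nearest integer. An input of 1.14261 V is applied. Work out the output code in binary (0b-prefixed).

Full-scale span = 2.56 V; LSB = 2.56/2^11 = 1.250 mV.
Input sits at 914.088 steps above V_low.
round(914.088) = 914.
In binary (0b-prefixed): 0b1110010010.

code 0b1110010010 (decimal 914)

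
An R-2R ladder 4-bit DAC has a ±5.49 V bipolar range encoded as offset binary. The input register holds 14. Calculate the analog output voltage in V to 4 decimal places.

LSB = 10.98 V / 2^4 = 0.6863 V.
V_out = (−5.49) + 14 × 0.68625 V = 4.1175 V.

4.1175 V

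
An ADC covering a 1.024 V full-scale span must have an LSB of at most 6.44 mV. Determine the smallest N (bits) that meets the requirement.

Number of steps required ≥ 1.024 V / 6.44 mV = 159.01.
Need 2^N ≥ 159.01; 2^7 = 128, 2^8 = 256.
Minimum N = 8.

8 bits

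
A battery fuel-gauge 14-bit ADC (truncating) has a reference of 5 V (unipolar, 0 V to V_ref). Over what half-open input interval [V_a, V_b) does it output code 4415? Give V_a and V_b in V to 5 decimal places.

LSB = 5/2^14 = 305.18 µV.
V_a = V_low + 4415·LSB = 1.34735 V; V_b = V_low + 4416·LSB = 1.34766 V.

[1.34735 V, 1.34766 V)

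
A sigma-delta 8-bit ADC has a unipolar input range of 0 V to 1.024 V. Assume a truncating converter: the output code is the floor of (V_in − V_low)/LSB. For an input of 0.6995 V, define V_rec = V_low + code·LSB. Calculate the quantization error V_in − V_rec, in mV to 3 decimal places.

3.500 mV

Step size: 1.024 V ÷ 2^8 = 4.000 mV.
Scaled input = 174.8750 LSBs, so code = 174.
V_rec = 0 + 174·0.004 = 0.696 V.
V_in − V_rec = 0.0035 V = 3.500 mV.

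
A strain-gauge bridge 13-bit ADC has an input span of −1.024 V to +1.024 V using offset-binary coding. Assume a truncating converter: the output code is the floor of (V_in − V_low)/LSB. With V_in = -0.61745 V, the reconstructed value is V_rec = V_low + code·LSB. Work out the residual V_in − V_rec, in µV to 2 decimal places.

One LSB is 2.048 V / 8192 = 250.00 µV.
(-0.61745 − (−1.024))/0.00025 = 1626.2000; ⌊·⌋ gives code 1626.
V_rec = (−1.024) + 1626·0.00025 = -0.6175 V.
V_in − V_rec = 5e-05 V = 50.00 µV.

50.00 µV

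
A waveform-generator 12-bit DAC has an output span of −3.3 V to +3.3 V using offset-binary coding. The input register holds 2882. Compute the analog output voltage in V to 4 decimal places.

1.3438 V

LSB = 6.6 V / 2^12 = 1.611 mV.
V_out = (−3.3) + 2882 × 0.00161133 V = 1.34385 V.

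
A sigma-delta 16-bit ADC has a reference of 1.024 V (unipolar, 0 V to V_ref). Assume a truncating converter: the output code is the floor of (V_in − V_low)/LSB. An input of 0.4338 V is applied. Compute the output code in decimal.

Full-scale span = 1.024 V; LSB = 1.024/2^16 = 15.62 µV.
(0.4338 − 0) / 1.5625e-05 = 27763.200 LSBs.
So the output code is 27763.

code 27763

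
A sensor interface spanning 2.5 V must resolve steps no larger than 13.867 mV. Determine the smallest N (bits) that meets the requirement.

Number of steps required ≥ 2.5 V / 13.867 mV = 180.28.
Need 2^N ≥ 180.28; 2^7 = 128, 2^8 = 256.
Minimum N = 8.

8 bits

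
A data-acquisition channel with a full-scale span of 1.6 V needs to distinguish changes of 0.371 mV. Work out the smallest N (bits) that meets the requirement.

13 bits

Number of steps required ≥ 1.6 V / 0.371 mV = 4312.67.
Need 2^N ≥ 4312.67; 2^12 = 4096, 2^13 = 8192.
Minimum N = 13.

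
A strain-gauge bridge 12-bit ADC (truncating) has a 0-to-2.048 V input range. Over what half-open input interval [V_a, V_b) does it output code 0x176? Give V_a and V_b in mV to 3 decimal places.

[187.000 mV, 187.500 mV)

LSB = 2.048/2^12 = 0.500 mV.
Code 0x176 = 374 decimal.
V_a = V_low + 374·LSB = 0.187 V; V_b = V_low + 375·LSB = 0.1875 V.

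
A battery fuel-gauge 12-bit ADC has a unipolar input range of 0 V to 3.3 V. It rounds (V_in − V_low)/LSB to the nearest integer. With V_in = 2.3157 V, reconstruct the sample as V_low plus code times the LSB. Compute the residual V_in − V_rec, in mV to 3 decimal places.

Step size: 3.3 V ÷ 2^12 = 0.806 mV.
(2.3157 − 0)/0.000805664 = 2874.2749; round gives code 2874.
V_rec = 0 + 2874·0.000805664 = 2.3154785 V.
Error = 2.3157 − 2.3154785 = 0.000221484 V = 0.221 mV.

0.221 mV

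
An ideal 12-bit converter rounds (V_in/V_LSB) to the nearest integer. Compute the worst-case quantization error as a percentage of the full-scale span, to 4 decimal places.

0.0122 %

Rounding → worst-case error = ½ LSB = V_FS/2^13, so 100/8192 = 0.012207 % of full scale.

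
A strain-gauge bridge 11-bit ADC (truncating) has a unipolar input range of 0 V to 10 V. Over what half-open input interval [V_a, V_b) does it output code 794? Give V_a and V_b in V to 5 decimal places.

[3.87695 V, 3.88184 V)

LSB = 10/2^11 = 4.883 mV.
V_a = V_low + 794·LSB = 3.87695 V; V_b = V_low + 795·LSB = 3.88184 V.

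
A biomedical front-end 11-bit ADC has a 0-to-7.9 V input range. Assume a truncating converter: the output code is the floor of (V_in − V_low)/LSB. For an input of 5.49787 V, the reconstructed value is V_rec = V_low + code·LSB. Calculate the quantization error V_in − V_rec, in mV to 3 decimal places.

1.044 mV

LSB = 7.9/2^11 = 3.857 mV.
(5.49787 − 0)/0.00385742 = 1425.2706; ⌊·⌋ gives code 1425.
Reconstructed: 5.4968262 V.
Difference: 0.00104383 V → 1.044 mV.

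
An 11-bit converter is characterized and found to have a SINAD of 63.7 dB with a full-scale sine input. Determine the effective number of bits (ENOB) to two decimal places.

10.29 bits

ENOB = (SINAD − 1.76) / 6.02 = (63.7 − 1.76)/6.02 = 10.289.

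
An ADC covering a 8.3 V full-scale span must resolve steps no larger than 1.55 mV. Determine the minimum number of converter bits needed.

Number of steps required ≥ 8.3 V / 1.55 mV = 5354.84.
Need 2^N ≥ 5354.84; 2^12 = 4096, 2^13 = 8192.
Minimum N = 13.

13 bits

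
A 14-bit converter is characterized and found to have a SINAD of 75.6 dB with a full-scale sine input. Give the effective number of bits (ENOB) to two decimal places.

12.27 bits

ENOB = (SINAD − 1.76) / 6.02 = (75.6 − 1.76)/6.02 = 12.266.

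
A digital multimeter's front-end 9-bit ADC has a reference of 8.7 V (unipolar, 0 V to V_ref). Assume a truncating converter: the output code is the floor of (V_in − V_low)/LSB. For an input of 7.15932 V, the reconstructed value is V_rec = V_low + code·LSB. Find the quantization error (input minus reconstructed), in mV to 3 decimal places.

Step size: 8.7 V ÷ 2^9 = 16.992 mV.
(7.15932 − 0)/0.0169922 = 421.3301; ⌊·⌋ gives code 421.
Code 421 maps back to 0 + 421×0.0169922 V = 7.1537109 V.
Error = 7.15932 − 7.1537109 = 0.00560906 V = 5.609 mV.

5.609 mV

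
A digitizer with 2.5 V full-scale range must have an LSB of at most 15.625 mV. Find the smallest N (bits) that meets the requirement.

Number of steps required ≥ 2.5 V / 15.625 mV = 160.00.
Need 2^N ≥ 160.00; 2^7 = 128, 2^8 = 256.
Minimum N = 8.

8 bits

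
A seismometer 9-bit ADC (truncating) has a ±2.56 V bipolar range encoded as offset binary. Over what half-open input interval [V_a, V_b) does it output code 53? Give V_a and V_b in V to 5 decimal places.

LSB = 5.12/2^9 = 10.000 mV.
V_a = V_low + 53·LSB = -2.03 V; V_b = V_low + 54·LSB = -2.02 V.

[-2.03000 V, -2.02000 V)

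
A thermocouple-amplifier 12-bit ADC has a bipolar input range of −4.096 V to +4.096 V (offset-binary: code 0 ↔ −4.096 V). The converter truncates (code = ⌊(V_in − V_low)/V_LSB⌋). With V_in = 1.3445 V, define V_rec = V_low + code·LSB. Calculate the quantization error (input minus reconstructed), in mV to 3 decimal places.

One LSB is 8.192 V / 4096 = 2.000 mV.
(1.3445 − (−4.096))/0.002 = 2720.2500; ⌊·⌋ gives code 2720.
V_rec = (−4.096) + 2720·0.002 = 1.344 V.
Difference: 0.0005 V → 0.500 mV.

0.500 mV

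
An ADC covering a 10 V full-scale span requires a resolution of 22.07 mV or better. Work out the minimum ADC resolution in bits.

Number of steps required ≥ 10 V / 22.07 mV = 453.10.
Need 2^N ≥ 453.10; 2^8 = 256, 2^9 = 512.
Minimum N = 9.

9 bits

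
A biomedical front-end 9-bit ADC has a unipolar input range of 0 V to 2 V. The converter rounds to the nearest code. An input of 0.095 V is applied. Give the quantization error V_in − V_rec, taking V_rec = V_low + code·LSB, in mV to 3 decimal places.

1.250 mV

LSB = 2/2^9 = 3.906 mV.
(0.095 − 0)/0.00390625 = 24.3200; round gives code 24.
Code 24 maps back to 0 + 24×0.00390625 V = 0.09375 V.
Error = 0.095 − 0.09375 = 0.00125 V = 1.250 mV.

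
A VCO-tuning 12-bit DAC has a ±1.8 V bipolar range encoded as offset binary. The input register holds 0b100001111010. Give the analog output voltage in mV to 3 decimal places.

107.227 mV

LSB = 3.6 V / 2^12 = 0.879 mV.
Code 0b100001111010 = 2170 decimal.
V_out = (−1.8) + 2170 × 0.000878906 V = 0.107227 V.
= 107.227 mV.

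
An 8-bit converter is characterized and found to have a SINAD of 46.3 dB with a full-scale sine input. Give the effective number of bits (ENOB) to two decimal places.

7.40 bits

ENOB = (SINAD − 1.76) / 6.02 = (46.3 − 1.76)/6.02 = 7.399.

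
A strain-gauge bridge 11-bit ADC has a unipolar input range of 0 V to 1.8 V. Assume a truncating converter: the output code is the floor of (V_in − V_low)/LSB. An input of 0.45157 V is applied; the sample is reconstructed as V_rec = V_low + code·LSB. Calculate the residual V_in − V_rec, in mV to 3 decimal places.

0.691 mV

Step size: 1.8 V ÷ 2^11 = 0.879 mV.
Scaled input = 513.7863 LSBs, so code = 513.
V_rec = 0 + 513·0.000878906 = 0.45087891 V.
V_in − V_rec = 0.000691094 V = 0.691 mV.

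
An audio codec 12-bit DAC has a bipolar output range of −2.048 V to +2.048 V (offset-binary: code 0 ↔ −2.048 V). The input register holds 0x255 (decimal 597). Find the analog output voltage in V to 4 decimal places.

LSB = 4.096 V / 2^12 = 1.000 mV.
Code 0x255 = 597 decimal.
V_out = (−2.048) + 597 × 0.001 V = -1.451 V.

-1.4510 V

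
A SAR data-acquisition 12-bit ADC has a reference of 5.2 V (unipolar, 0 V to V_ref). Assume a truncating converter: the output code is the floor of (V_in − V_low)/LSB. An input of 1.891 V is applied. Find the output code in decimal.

LSB = 5.2 V / 4096 = 1.270 mV.
(V_in − V_low)/LSB = (1.891 − 0) / 0.00126953 = 1489.526.
So the output code is 1489.

code 1489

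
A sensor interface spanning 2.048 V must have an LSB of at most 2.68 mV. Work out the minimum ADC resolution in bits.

10 bits

Number of steps required ≥ 2.048 V / 2.68 mV = 764.18.
Need 2^N ≥ 764.18; 2^9 = 512, 2^10 = 1024.
Minimum N = 10.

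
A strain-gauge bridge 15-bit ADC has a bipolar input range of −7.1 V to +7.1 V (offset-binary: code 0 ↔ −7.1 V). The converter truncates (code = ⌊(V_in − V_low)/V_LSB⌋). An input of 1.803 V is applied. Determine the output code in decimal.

With 32768 levels over 14.2 V, one step is 433.35 µV.
(1.803 − (−7.1)) / 0.00043335 = 20544.613 LSBs.
So the output code is 20544.

code 20544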